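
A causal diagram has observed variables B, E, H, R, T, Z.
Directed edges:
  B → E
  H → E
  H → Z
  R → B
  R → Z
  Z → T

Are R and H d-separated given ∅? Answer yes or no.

Bayes-Ball from R | ∅ reaches {B,E,T,Z}.
H ∉ reach(R|∅) ⇒ R ⊥ H | ∅.

Yes — R ⊥ H | ∅.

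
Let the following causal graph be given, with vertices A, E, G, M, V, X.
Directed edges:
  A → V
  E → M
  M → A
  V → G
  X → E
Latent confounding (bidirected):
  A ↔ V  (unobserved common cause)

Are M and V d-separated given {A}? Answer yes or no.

Bayes-Ball from M | {A} reaches {E,G,V,X}.
V ∈ reach(M|{A}) ⇒ M ⊥̸ V | {A}.

No — M and V are d-connected given {A}.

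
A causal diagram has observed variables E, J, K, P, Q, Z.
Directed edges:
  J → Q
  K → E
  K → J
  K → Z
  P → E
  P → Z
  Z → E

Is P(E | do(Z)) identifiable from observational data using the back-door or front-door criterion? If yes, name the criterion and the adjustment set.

desc(Z)\{Z}={E}; candidates ⊆ {J,K,P,Q}.
size 0: {}; under {} Z still reaches {E,J,K,P,Q} ∋ E.
size 1: {J}, {K}, {P} …(+1); under {J} Z still reaches {E,K,P} ∋ E.
{K,P}: Z⊥E given {K,P} in G with Z→· removed — back-door holds.
P(E|do(Z)) = Σ_{K,P} P(E|Z,K,P)·P(K,P).

P(E|do(Z)): backdoor, adjust for {K, P}.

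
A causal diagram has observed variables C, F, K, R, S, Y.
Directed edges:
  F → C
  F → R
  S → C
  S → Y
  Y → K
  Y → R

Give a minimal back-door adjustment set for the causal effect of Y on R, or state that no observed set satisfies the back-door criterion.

desc(Y)\{Y}={K,R}; candidates ⊆ {C,F,S}.
∅: Y⊥R given ∅ in G with Y→· removed — back-door holds.

Y→R: minimal back-door set ∅.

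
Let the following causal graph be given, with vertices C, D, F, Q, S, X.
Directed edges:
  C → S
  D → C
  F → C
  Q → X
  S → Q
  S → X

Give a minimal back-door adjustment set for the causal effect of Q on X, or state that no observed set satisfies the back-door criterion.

desc(Q)\{Q}={X}; candidates ⊆ {C,D,F,S}.
size 0: {}; under {} Q still reaches {C,D,F,S,X} ∋ X.
{S}: Q⊥X given {S} in G with Q→· removed — back-door holds.

Q→X: minimal back-door set {S}.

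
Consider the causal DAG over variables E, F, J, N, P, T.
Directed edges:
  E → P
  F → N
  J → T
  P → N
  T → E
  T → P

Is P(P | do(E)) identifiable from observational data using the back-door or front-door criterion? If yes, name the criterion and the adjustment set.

P(P|do(E)): backdoor, adjust for {T}.

desc(E)\{E}={N,P}; candidates ⊆ {F,J,T}.
size 0: {}; under {} E still reaches {J,N,P,T} ∋ P.
{T}: E⊥P given {T} in G with E→· removed — back-door holds.
P(P|do(E)) = Σ_{T} P(P|E,T)·P(T).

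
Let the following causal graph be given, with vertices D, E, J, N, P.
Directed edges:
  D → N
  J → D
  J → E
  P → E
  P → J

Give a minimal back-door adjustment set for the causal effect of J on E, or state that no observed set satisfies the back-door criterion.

J→E: minimal back-door set {P}.

desc(J)\{J}={D,E,N}; candidates ⊆ {P}.
size 0: {}; under {} J still reaches {E,P} ∋ E.
{P}: J⊥E given {P} in G with J→· removed — back-door holds.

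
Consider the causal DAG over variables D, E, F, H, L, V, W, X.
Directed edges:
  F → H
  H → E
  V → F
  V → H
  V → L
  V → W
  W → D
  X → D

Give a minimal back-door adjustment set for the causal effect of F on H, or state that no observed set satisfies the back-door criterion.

F→H: minimal back-door set {V}.

desc(F)\{F}={E,H}; candidates ⊆ {D,L,V,W,X}.
size 0: {}; under {} F still reaches {D,E,H,L,V,W} ∋ H.
{V}: F⊥H given {V} in G with F→· removed — back-door holds.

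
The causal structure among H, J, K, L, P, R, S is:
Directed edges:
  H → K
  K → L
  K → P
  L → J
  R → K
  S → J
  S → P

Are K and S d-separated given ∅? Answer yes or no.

Yes — K ⊥ S | ∅.

Bayes-Ball from K | ∅ reaches {H,J,L,P,R}.
S ∉ reach(K|∅) ⇒ K ⊥ S | ∅.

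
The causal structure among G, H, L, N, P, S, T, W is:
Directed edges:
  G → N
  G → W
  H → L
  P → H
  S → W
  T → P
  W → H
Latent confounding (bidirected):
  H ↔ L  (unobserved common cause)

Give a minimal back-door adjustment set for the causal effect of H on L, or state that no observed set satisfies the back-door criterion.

H→L: no observed back-door set.

desc(H)\{H}={L}; candidates ⊆ {G,N,P,S,T,W}.
H↔L: latent back-door arc(s) into H.
size 0: {}; under {} H still reaches {G,L,N,P,S,T,W} ∋ L.
size 1: {G}, {N}, {P} …(+3); under {G} H still reaches {L,P,S,T,W} ∋ L.
size 2: {G,N}, {G,P}, {G,S} …(+12); under {G,N} H still reaches {L,P,S,T,W} ∋ L.
H↔L cannot be blocked by any observed set — no back-door set.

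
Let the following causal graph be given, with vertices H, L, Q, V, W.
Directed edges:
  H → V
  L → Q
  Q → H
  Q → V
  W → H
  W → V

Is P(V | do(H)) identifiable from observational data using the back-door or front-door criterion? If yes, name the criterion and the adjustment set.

P(V|do(H)): backdoor, adjust for {Q, W}.

desc(H)\{H}={V}; candidates ⊆ {L,Q,W}.
size 0: {}; under {} H still reaches {L,Q,V,W} ∋ V.
size 1: {L}, {Q}, {W}; under {L} H still reaches {Q,V,W} ∋ V.
{Q,W}: H⊥V given {Q,W} in G with H→· removed — back-door holds.
P(V|do(H)) = Σ_{Q,W} P(V|H,Q,W)·P(Q,W).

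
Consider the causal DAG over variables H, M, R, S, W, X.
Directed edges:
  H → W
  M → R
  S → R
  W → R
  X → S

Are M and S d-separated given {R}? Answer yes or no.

Bayes-Ball from M | {R} reaches {H,S,W,X}.
S ∈ reach(M|{R}) ⇒ M ⊥̸ S | {R}.

No — M and S are d-connected given {R}.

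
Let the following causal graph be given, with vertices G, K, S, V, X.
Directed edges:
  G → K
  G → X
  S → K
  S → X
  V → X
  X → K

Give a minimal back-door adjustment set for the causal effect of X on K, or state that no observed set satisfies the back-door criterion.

desc(X)\{X}={K}; candidates ⊆ {G,S,V}.
size 0: {}; under {} X still reaches {G,K,S,V} ∋ K.
size 1: {G}, {S}, {V}; under {G} X still reaches {K,S,V} ∋ K.
{G,S}: X⊥K given {G,S} in G with X→· removed — back-door holds.

X→K: minimal back-door set {G, S}.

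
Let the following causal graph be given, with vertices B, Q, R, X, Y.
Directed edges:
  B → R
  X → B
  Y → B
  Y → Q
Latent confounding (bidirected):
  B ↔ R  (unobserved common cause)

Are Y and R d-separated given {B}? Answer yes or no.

No — Y and R are d-connected given {B}.

Bayes-Ball from Y | {B} reaches {Q,R,X}.
R ∈ reach(Y|{B}) ⇒ Y ⊥̸ R | {B}.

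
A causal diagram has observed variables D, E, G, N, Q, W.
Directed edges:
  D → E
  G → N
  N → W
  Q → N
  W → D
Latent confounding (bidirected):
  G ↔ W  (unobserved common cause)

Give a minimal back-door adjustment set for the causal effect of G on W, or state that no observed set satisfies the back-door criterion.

G→W: no observed back-door set.

desc(G)\{G}={D,E,N,W}; candidates ⊆ {Q}.
G↔W: latent back-door arc(s) into G.
size 0: {}; under {} G still reaches {D,E,W} ∋ W.
size 1: {Q}; under {Q} G still reaches {D,E,W} ∋ W.
G↔W cannot be blocked by any observed set — no back-door set.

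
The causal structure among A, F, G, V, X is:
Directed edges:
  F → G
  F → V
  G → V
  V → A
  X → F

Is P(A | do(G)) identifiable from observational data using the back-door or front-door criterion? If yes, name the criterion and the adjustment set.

P(A|do(G)): backdoor, adjust for {F}.

desc(G)\{G}={A,V}; candidates ⊆ {F,X}.
size 0: {}; under {} G still reaches {A,F,V,X} ∋ A.
{F}: G⊥A given {F} in G with G→· removed — back-door holds.
P(A|do(G)) = Σ_{F} P(A|G,F)·P(F).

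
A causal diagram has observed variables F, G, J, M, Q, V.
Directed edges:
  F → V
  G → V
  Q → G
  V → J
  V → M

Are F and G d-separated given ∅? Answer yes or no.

Yes — F ⊥ G | ∅.

Bayes-Ball from F | ∅ reaches {J,M,V}.
G ∉ reach(F|∅) ⇒ F ⊥ G | ∅.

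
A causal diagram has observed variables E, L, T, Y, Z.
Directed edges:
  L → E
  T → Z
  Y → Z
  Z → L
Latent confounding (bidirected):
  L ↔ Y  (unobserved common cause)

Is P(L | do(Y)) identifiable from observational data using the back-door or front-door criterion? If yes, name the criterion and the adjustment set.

P(L|do(Y)): frontdoor, adjust for {Z}.

desc(Y)\{Y}={E,L,Z}; candidates ⊆ {T}.
Y↔L: latent back-door arc(s) into Y.
size 0: {}; under {} Y still reaches {E,L} ∋ L.
size 1: {T}; under {T} Y still reaches {E,L} ∋ L.
Y↔L cannot be blocked by any observed set — no back-door set.
{Z}: (i) intercepts every directed Y→L path; (ii) no back-door Y→{Z}; (iii) {Y} blocks every back-door {Z}→L. Front-door holds.
P(L|do(Y)) = Σ_{Z} P(Z|Y) Σ_{Y'} P(L|Z,Y')P(Y').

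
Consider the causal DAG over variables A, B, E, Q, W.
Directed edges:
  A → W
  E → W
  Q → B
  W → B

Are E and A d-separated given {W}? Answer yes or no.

No — E and A are d-connected given {W}.

Bayes-Ball from E | {W} reaches {A}.
A ∈ reach(E|{W}) ⇒ E ⊥̸ A | {W}.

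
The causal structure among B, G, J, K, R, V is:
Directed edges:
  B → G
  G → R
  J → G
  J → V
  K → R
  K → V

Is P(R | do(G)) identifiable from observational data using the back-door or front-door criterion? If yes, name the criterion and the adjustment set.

P(R|do(G)): backdoor, adjust for ∅.

desc(G)\{G}={R}; candidates ⊆ {B,J,K,V}.
∅: G⊥R given ∅ in G with G→· removed — back-door holds.
P(R|do(G)) = P(R|G) — no adjustment needed.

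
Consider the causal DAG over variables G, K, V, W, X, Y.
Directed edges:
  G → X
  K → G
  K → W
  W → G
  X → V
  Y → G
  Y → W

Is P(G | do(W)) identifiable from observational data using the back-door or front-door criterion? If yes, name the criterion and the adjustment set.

P(G|do(W)): backdoor, adjust for {K, Y}.

desc(W)\{W}={G,V,X}; candidates ⊆ {K,Y}.
size 0: {}; under {} W still reaches {G,K,V,X,Y} ∋ G.
size 1: {K}, {Y}; under {K} W still reaches {G,V,X,Y} ∋ G.
{K,Y}: W⊥G given {K,Y} in G with W→· removed — back-door holds.
P(G|do(W)) = Σ_{K,Y} P(G|W,K,Y)·P(K,Y).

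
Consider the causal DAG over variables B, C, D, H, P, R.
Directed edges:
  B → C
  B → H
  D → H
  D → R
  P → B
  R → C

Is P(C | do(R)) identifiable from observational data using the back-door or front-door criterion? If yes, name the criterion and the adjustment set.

P(C|do(R)): backdoor, adjust for ∅.

desc(R)\{R}={C}; candidates ⊆ {B,D,H,P}.
∅: R⊥C given ∅ in G with R→· removed — back-door holds.
P(C|do(R)) = P(C|R) — no adjustment needed.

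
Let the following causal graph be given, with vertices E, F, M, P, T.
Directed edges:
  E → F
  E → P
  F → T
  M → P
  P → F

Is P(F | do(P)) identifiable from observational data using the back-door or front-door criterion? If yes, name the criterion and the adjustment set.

desc(P)\{P}={F,T}; candidates ⊆ {E,M}.
size 0: {}; under {} P still reaches {E,F,M,T} ∋ F.
{E}: P⊥F given {E} in G with P→· removed — back-door holds.
P(F|do(P)) = Σ_{E} P(F|P,E)·P(E).

P(F|do(P)): backdoor, adjust for {E}.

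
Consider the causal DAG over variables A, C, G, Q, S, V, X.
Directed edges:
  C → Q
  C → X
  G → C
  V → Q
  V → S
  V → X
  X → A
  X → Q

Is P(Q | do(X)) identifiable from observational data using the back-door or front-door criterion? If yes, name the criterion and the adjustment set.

desc(X)\{X}={A,Q}; candidates ⊆ {C,G,S,V}.
size 0: {}; under {} X still reaches {C,G,Q,S,V} ∋ Q.
size 1: {C}, {G}, {S} …(+1); under {C} X still reaches {Q,S,V} ∋ Q.
{C,V}: X⊥Q given {C,V} in G with X→· removed — back-door holds.
P(Q|do(X)) = Σ_{C,V} P(Q|X,C,V)·P(C,V).

P(Q|do(X)): backdoor, adjust for {C, V}.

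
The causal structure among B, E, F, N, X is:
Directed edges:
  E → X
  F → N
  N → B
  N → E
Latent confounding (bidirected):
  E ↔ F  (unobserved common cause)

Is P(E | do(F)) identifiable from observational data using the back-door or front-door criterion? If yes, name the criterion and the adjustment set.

P(E|do(F)): frontdoor, adjust for {N}.

desc(F)\{F}={B,E,N,X}; candidates ⊆ {—}.
F↔E: latent back-door arc(s) into F.
size 0: {}; under {} F still reaches {E,X} ∋ E.
F↔E cannot be blocked by any observed set — no back-door set.
{N}: (i) intercepts every directed F→E path; (ii) no back-door F→{N}; (iii) {F} blocks every back-door {N}→E. Front-door holds.
P(E|do(F)) = Σ_{N} P(N|F) Σ_{F'} P(E|N,F')P(F').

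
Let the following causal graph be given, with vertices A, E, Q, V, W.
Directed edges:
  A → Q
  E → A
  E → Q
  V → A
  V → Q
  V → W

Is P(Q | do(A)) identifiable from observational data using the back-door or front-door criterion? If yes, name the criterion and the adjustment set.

P(Q|do(A)): backdoor, adjust for {E, V}.

desc(A)\{A}={Q}; candidates ⊆ {E,V,W}.
size 0: {}; under {} A still reaches {E,Q,V,W} ∋ Q.
size 1: {E}, {V}, {W}; under {E} A still reaches {Q,V,W} ∋ Q.
{E,V}: A⊥Q given {E,V} in G with A→· removed — back-door holds.
P(Q|do(A)) = Σ_{E,V} P(Q|A,E,V)·P(E,V).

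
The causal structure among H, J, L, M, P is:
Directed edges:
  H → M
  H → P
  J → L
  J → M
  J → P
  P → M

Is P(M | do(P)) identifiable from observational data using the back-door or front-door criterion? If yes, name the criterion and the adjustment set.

P(M|do(P)): backdoor, adjust for {H, J}.

desc(P)\{P}={M}; candidates ⊆ {H,J,L}.
size 0: {}; under {} P still reaches {H,J,L,M} ∋ M.
size 1: {H}, {J}, {L}; under {H} P still reaches {J,L,M} ∋ M.
{H,J}: P⊥M given {H,J} in G with P→· removed — back-door holds.
P(M|do(P)) = Σ_{H,J} P(M|P,H,J)·P(H,J).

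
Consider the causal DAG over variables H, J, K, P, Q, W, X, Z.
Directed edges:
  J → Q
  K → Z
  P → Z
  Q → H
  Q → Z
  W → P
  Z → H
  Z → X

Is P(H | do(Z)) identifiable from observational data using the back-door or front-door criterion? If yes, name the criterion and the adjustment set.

desc(Z)\{Z}={H,X}; candidates ⊆ {J,K,P,Q,W}.
size 0: {}; under {} Z still reaches {H,J,K,P,Q,W} ∋ H.
{Q}: Z⊥H given {Q} in G with Z→· removed — back-door holds.
P(H|do(Z)) = Σ_{Q} P(H|Z,Q)·P(Q).

P(H|do(Z)): backdoor, adjust for {Q}.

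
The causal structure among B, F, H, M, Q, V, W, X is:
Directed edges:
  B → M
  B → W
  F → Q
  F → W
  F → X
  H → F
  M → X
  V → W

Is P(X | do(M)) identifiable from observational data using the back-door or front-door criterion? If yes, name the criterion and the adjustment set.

P(X|do(M)): backdoor, adjust for ∅.

desc(M)\{M}={X}; candidates ⊆ {B,F,H,Q,V,W}.
∅: M⊥X given ∅ in G with M→· removed — back-door holds.
P(X|do(M)) = P(X|M) — no adjustment needed.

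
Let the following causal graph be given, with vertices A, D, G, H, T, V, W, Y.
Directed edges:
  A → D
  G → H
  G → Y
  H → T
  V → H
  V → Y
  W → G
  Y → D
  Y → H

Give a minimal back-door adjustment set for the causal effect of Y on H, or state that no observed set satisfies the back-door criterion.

Y→H: minimal back-door set {G, V}.

desc(Y)\{Y}={D,H,T}; candidates ⊆ {A,G,V,W}.
size 0: {}; under {} Y still reaches {G,H,T,V,W} ∋ H.
size 1: {A}, {G}, {V} …(+1); under {A} Y still reaches {G,H,T,V,W} ∋ H.
{G,V}: Y⊥H given {G,V} in G with Y→· removed — back-door holds.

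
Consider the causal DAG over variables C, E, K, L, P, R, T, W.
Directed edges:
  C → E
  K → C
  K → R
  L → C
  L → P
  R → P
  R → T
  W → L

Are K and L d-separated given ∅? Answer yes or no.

Yes — K ⊥ L | ∅.

Bayes-Ball from K | ∅ reaches {C,E,P,R,T}.
L ∉ reach(K|∅) ⇒ K ⊥ L | ∅.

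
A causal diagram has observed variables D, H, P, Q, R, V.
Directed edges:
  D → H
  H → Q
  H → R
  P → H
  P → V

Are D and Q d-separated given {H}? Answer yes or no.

Bayes-Ball from D | {H} reaches {P,V}.
Q ∉ reach(D|{H}) ⇒ D ⊥ Q | {H}.

Yes — D ⊥ Q | {H}.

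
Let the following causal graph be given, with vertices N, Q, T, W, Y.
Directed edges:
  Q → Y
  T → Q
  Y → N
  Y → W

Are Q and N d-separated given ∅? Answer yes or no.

Bayes-Ball from Q | ∅ reaches {N,T,W,Y}.
N ∈ reach(Q|∅) ⇒ Q ⊥̸ N | ∅.

No — Q and N are d-connected given ∅.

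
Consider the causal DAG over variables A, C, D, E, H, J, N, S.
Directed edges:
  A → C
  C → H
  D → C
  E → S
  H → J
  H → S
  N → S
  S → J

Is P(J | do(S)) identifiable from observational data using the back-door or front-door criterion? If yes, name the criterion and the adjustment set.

P(J|do(S)): backdoor, adjust for {H}.

desc(S)\{S}={J}; candidates ⊆ {A,C,D,E,H,N}.
size 0: {}; under {} S still reaches {A,C,D,E,H,J,N} ∋ J.
{H}: S⊥J given {H} in G with S→· removed — back-door holds.
P(J|do(S)) = Σ_{H} P(J|S,H)·P(H).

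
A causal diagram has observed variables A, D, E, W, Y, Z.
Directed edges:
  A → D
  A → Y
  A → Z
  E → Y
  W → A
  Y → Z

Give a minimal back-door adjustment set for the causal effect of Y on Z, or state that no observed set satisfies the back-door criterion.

Y→Z: minimal back-door set {A}.

desc(Y)\{Y}={Z}; candidates ⊆ {A,D,E,W}.
size 0: {}; under {} Y still reaches {A,D,E,W,Z} ∋ Z.
{A}: Y⊥Z given {A} in G with Y→· removed — back-door holds.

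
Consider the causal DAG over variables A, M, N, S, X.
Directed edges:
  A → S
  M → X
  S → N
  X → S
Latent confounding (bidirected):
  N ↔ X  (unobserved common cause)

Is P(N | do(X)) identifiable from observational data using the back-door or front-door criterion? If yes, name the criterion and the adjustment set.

P(N|do(X)): frontdoor, adjust for {S}.

desc(X)\{X}={N,S}; candidates ⊆ {A,M}.
X↔N: latent back-door arc(s) into X.
size 0: {}; under {} X still reaches {M,N} ∋ N.
size 1: {A}, {M}; under {A} X still reaches {M,N} ∋ N.
size 2: {A,M}; under {A,M} X still reaches {N} ∋ N.
X↔N cannot be blocked by any observed set — no back-door set.
{S}: (i) intercepts every directed X→N path; (ii) no back-door X→{S}; (iii) {X} blocks every back-door {S}→N. Front-door holds.
P(N|do(X)) = Σ_{S} P(S|X) Σ_{X'} P(N|S,X')P(X').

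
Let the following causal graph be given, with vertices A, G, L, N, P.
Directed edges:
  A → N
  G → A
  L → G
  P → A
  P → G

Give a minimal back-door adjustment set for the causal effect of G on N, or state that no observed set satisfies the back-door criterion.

desc(G)\{G}={A,N}; candidates ⊆ {L,P}.
size 0: {}; under {} G still reaches {A,L,N,P} ∋ N.
{P}: G⊥N given {P} in G with G→· removed — back-door holds.

G→N: minimal back-door set {P}.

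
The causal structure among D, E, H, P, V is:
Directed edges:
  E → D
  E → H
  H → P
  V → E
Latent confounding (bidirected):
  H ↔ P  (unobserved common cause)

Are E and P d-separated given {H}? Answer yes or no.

Bayes-Ball from E | {H} reaches {D,P,V}.
P ∈ reach(E|{H}) ⇒ E ⊥̸ P | {H}.

No — E and P are d-connected given {H}.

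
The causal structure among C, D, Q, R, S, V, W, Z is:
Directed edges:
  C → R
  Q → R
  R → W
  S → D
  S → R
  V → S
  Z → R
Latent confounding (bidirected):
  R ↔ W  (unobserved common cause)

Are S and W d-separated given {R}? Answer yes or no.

No — S and W are d-connected given {R}.

Bayes-Ball from S | {R} reaches {C,D,Q,V,W,Z}.
W ∈ reach(S|{R}) ⇒ S ⊥̸ W | {R}.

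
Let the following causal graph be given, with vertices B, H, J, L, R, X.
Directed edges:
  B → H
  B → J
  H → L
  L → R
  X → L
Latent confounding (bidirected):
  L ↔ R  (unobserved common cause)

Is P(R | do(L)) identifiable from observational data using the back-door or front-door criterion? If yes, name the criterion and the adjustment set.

P(R|do(L)): not identifiable (no BD/FD set).

desc(L)\{L}={R}; candidates ⊆ {B,H,J,X}.
L↔R: latent back-door arc(s) into L.
size 0: {}; under {} L still reaches {B,H,J,R,X} ∋ R.
size 1: {B}, {H}, {J} …(+1); under {B} L still reaches {H,R,X} ∋ R.
size 2: {B,H}, {B,J}, {B,X} …(+3); under {B,H} L still reaches {R,X} ∋ R.
L↔R cannot be blocked by any observed set — no back-door set.
No mediator lies on a directed L→…→R path.
Neither criterion identifies P(R|do(L)) in this graph.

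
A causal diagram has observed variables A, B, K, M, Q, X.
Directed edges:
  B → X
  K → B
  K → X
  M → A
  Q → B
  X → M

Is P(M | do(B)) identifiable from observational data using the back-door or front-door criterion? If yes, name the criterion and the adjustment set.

P(M|do(B)): backdoor, adjust for {K}.

desc(B)\{B}={A,M,X}; candidates ⊆ {K,Q}.
size 0: {}; under {} B still reaches {A,K,M,Q,X} ∋ M.
{K}: B⊥M given {K} in G with B→· removed — back-door holds.
P(M|do(B)) = Σ_{K} P(M|B,K)·P(K).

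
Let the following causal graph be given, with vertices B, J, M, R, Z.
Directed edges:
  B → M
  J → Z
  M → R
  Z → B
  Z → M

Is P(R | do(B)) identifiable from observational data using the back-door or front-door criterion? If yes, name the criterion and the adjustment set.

desc(B)\{B}={M,R}; candidates ⊆ {J,Z}.
size 0: {}; under {} B still reaches {J,M,R,Z} ∋ R.
{Z}: B⊥R given {Z} in G with B→· removed — back-door holds.
P(R|do(B)) = Σ_{Z} P(R|B,Z)·P(Z).

P(R|do(B)): backdoor, adjust for {Z}.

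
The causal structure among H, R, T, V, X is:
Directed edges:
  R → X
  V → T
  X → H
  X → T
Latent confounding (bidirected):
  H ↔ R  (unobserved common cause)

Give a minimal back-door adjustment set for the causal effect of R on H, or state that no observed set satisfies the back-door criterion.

R→H: no observed back-door set.

desc(R)\{R}={H,T,X}; candidates ⊆ {V}.
R↔H: latent back-door arc(s) into R.
size 0: {}; under {} R still reaches {H} ∋ H.
size 1: {V}; under {V} R still reaches {H} ∋ H.
R↔H cannot be blocked by any observed set — no back-door set.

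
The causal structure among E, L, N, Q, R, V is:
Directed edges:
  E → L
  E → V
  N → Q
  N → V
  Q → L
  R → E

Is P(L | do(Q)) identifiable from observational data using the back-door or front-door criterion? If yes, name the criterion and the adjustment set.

desc(Q)\{Q}={L}; candidates ⊆ {E,N,R,V}.
∅: Q⊥L given ∅ in G with Q→· removed — back-door holds.
P(L|do(Q)) = P(L|Q) — no adjustment needed.

P(L|do(Q)): backdoor, adjust for ∅.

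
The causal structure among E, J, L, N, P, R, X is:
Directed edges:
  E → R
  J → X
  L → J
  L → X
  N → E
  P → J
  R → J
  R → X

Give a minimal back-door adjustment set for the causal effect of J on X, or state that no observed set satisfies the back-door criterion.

desc(J)\{J}={X}; candidates ⊆ {E,L,N,P,R}.
size 0: {}; under {} J still reaches {E,L,N,P,R,X} ∋ X.
size 1: {E}, {L}, {N} …(+2); under {E} J still reaches {L,P,R,X} ∋ X.
{L,R}: J⊥X given {L,R} in G with J→· removed — back-door holds.

J→X: minimal back-door set {L, R}.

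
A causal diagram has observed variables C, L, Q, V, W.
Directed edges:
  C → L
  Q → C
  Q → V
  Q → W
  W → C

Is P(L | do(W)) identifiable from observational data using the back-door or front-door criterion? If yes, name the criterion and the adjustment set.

P(L|do(W)): backdoor, adjust for {Q}.

desc(W)\{W}={C,L}; candidates ⊆ {Q,V}.
size 0: {}; under {} W still reaches {C,L,Q,V} ∋ L.
{Q}: W⊥L given {Q} in G with W→· removed — back-door holds.
P(L|do(W)) = Σ_{Q} P(L|W,Q)·P(Q).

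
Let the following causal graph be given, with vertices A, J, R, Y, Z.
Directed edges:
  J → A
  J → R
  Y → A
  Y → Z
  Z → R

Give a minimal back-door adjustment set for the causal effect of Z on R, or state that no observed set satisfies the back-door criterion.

Z→R: minimal back-door set ∅.

desc(Z)\{Z}={R}; candidates ⊆ {A,J,Y}.
∅: Z⊥R given ∅ in G with Z→· removed — back-door holds.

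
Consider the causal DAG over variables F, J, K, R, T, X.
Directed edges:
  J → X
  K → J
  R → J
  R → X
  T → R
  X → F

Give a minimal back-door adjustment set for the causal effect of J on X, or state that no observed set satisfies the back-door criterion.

J→X: minimal back-door set {R}.

desc(J)\{J}={F,X}; candidates ⊆ {K,R,T}.
size 0: {}; under {} J still reaches {F,K,R,T,X} ∋ X.
{R}: J⊥X given {R} in G with J→· removed — back-door holds.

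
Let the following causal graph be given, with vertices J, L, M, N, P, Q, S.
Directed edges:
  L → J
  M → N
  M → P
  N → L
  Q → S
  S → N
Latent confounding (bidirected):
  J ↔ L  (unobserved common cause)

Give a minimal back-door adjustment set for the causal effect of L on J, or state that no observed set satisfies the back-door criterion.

desc(L)\{L}={J}; candidates ⊆ {M,N,P,Q,S}.
L↔J: latent back-door arc(s) into L.
size 0: {}; under {} L still reaches {J,M,N,P,Q,S} ∋ J.
size 1: {M}, {N}, {P} …(+2); under {M} L still reaches {J,N,Q,S} ∋ J.
size 2: {M,N}, {M,P}, {M,Q} …(+7); under {M,N} L still reaches {J} ∋ J.
L↔J cannot be blocked by any observed set — no back-door set.

L→J: no observed back-door set.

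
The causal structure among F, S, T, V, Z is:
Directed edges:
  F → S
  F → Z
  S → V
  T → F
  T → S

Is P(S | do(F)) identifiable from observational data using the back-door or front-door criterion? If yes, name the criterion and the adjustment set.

desc(F)\{F}={S,V,Z}; candidates ⊆ {T}.
size 0: {}; under {} F still reaches {S,T,V} ∋ S.
{T}: F⊥S given {T} in G with F→· removed — back-door holds.
P(S|do(F)) = Σ_{T} P(S|F,T)·P(T).

P(S|do(F)): backdoor, adjust for {T}.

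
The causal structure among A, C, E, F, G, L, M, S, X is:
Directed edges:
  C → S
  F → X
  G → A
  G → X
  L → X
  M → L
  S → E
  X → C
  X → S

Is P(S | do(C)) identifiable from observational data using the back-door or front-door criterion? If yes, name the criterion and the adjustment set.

desc(C)\{C}={E,S}; candidates ⊆ {A,F,G,L,M,X}.
size 0: {}; under {} C still reaches {A,E,F,G,L,M,S,X} ∋ S.
{X}: C⊥S given {X} in G with C→· removed — back-door holds.
P(S|do(C)) = Σ_{X} P(S|C,X)·P(X).

P(S|do(C)): backdoor, adjust for {X}.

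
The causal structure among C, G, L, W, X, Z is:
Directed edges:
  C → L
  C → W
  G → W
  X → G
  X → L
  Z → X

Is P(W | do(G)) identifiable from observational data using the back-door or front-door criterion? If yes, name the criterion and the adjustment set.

P(W|do(G)): backdoor, adjust for ∅.

desc(G)\{G}={W}; candidates ⊆ {C,L,X,Z}.
∅: G⊥W given ∅ in G with G→· removed — back-door holds.
P(W|do(G)) = P(W|G) — no adjustment needed.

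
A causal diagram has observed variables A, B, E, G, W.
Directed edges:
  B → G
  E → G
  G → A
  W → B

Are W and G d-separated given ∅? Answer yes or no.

Bayes-Ball from W | ∅ reaches {A,B,G}.
G ∈ reach(W|∅) ⇒ W ⊥̸ G | ∅.

No — W and G are d-connected given ∅.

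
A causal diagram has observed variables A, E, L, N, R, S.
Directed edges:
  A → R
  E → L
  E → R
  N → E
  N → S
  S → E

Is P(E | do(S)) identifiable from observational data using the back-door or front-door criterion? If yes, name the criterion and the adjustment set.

desc(S)\{S}={E,L,R}; candidates ⊆ {A,N}.
size 0: {}; under {} S still reaches {E,L,N,R} ∋ E.
{N}: S⊥E given {N} in G with S→· removed — back-door holds.
P(E|do(S)) = Σ_{N} P(E|S,N)·P(N).

P(E|do(S)): backdoor, adjust for {N}.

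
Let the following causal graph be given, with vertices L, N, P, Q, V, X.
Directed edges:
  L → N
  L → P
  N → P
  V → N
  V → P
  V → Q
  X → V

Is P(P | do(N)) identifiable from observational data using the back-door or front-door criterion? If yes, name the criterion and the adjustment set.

desc(N)\{N}={P}; candidates ⊆ {L,Q,V,X}.
size 0: {}; under {} N still reaches {L,P,Q,V,X} ∋ P.
size 1: {L}, {Q}, {V} …(+1); under {L} N still reaches {P,Q,V,X} ∋ P.
{L,V}: N⊥P given {L,V} in G with N→· removed — back-door holds.
P(P|do(N)) = Σ_{L,V} P(P|N,L,V)·P(L,V).

P(P|do(N)): backdoor, adjust for {L, V}.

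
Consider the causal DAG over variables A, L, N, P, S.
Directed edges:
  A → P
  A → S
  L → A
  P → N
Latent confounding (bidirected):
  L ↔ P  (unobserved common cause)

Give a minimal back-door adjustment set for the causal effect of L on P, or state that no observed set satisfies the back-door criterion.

L→P: no observed back-door set.

desc(L)\{L}={A,N,P,S}; candidates ⊆ {—}.
L↔P: latent back-door arc(s) into L.
size 0: {}; under {} L still reaches {N,P} ∋ P.
L↔P cannot be blocked by any observed set — no back-door set.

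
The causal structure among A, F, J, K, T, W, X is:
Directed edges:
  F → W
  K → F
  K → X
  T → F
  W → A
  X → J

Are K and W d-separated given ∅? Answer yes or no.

Bayes-Ball from K | ∅ reaches {A,F,J,W,X}.
W ∈ reach(K|∅) ⇒ K ⊥̸ W | ∅.

No — K and W are d-connected given ∅.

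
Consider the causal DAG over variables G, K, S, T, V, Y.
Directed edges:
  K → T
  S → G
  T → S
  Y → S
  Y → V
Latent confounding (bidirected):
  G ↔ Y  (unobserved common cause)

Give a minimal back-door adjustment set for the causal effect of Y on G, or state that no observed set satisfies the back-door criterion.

Y→G: no observed back-door set.

desc(Y)\{Y}={G,S,V}; candidates ⊆ {K,T}.
Y↔G: latent back-door arc(s) into Y.
size 0: {}; under {} Y still reaches {G} ∋ G.
size 1: {K}, {T}; under {K} Y still reaches {G} ∋ G.
size 2: {K,T}; under {K,T} Y still reaches {G} ∋ G.
Y↔G cannot be blocked by any observed set — no back-door set.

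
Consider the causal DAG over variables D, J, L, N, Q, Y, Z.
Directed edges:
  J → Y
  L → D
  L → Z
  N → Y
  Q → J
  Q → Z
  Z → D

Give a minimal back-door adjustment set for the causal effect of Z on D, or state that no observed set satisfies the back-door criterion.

Z→D: minimal back-door set {L}.

desc(Z)\{Z}={D}; candidates ⊆ {J,L,N,Q,Y}.
size 0: {}; under {} Z still reaches {D,J,L,Q,Y} ∋ D.
{L}: Z⊥D given {L} in G with Z→· removed — back-door holds.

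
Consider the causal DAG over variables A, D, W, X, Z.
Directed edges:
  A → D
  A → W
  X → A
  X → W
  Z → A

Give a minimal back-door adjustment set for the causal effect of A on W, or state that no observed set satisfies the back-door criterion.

A→W: minimal back-door set {X}.

desc(A)\{A}={D,W}; candidates ⊆ {X,Z}.
size 0: {}; under {} A still reaches {W,X,Z} ∋ W.
{X}: A⊥W given {X} in G with A→· removed — back-door holds.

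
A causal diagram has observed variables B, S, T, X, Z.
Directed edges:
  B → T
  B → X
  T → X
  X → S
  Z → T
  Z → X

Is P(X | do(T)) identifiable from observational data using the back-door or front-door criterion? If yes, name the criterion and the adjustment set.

P(X|do(T)): backdoor, adjust for {B, Z}.

desc(T)\{T}={S,X}; candidates ⊆ {B,Z}.
size 0: {}; under {} T still reaches {B,S,X,Z} ∋ X.
size 1: {B}, {Z}; under {B} T still reaches {S,X,Z} ∋ X.
{B,Z}: T⊥X given {B,Z} in G with T→· removed — back-door holds.
P(X|do(T)) = Σ_{B,Z} P(X|T,B,Z)·P(B,Z).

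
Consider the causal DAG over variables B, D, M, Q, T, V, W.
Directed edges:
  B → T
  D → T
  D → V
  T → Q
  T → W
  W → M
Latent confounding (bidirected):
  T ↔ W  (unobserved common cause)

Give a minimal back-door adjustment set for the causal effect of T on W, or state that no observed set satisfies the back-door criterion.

desc(T)\{T}={M,Q,W}; candidates ⊆ {B,D,V}.
T↔W: latent back-door arc(s) into T.
size 0: {}; under {} T still reaches {B,D,M,V,W} ∋ W.
size 1: {B}, {D}, {V}; under {B} T still reaches {D,M,V,W} ∋ W.
size 2: {B,D}, {B,V}, {D,V}; under {B,D} T still reaches {M,W} ∋ W.
T↔W cannot be blocked by any observed set — no back-door set.

T→W: no observed back-door set.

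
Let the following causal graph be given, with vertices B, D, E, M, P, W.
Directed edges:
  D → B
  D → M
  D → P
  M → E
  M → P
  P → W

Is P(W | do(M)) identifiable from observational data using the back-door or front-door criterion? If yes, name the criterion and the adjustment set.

P(W|do(M)): backdoor, adjust for {D}.

desc(M)\{M}={E,P,W}; candidates ⊆ {B,D}.
size 0: {}; under {} M still reaches {B,D,P,W} ∋ W.
{D}: M⊥W given {D} in G with M→· removed — back-door holds.
P(W|do(M)) = Σ_{D} P(W|M,D)·P(D).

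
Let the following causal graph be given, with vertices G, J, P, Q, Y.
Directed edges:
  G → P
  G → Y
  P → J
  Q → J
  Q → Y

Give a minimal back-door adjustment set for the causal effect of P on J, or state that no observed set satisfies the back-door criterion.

P→J: minimal back-door set ∅.

desc(P)\{P}={J}; candidates ⊆ {G,Q,Y}.
∅: P⊥J given ∅ in G with P→· removed — back-door holds.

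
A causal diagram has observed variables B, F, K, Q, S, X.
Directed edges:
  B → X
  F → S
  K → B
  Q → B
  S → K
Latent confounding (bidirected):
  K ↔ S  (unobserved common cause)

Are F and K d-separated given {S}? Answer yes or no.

No — F and K are d-connected given {S}.

Bayes-Ball from F | {S} reaches {B,K,X}.
K ∈ reach(F|{S}) ⇒ F ⊥̸ K | {S}.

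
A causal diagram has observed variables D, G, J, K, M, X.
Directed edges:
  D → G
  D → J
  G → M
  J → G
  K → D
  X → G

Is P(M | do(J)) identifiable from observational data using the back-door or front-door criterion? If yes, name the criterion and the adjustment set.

desc(J)\{J}={G,M}; candidates ⊆ {D,K,X}.
size 0: {}; under {} J still reaches {D,G,K,M} ∋ M.
{D}: J⊥M given {D} in G with J→· removed — back-door holds.
P(M|do(J)) = Σ_{D} P(M|J,D)·P(D).

P(M|do(J)): backdoor, adjust for {D}.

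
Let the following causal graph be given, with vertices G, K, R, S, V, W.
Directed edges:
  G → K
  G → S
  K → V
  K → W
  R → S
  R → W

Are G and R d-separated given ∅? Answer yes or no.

Bayes-Ball from G | ∅ reaches {K,S,V,W}.
R ∉ reach(G|∅) ⇒ G ⊥ R | ∅.

Yes — G ⊥ R | ∅.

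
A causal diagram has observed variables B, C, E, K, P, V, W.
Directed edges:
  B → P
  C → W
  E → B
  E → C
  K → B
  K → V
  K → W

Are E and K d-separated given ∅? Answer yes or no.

Yes — E ⊥ K | ∅.

Bayes-Ball from E | ∅ reaches {B,C,P,W}.
K ∉ reach(E|∅) ⇒ E ⊥ K | ∅.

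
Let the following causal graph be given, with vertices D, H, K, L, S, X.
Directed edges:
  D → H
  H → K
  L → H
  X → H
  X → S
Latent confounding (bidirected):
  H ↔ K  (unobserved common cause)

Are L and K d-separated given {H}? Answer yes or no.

Bayes-Ball from L | {H} reaches {D,K,S,X}.
K ∈ reach(L|{H}) ⇒ L ⊥̸ K | {H}.

No — L and K are d-connected given {H}.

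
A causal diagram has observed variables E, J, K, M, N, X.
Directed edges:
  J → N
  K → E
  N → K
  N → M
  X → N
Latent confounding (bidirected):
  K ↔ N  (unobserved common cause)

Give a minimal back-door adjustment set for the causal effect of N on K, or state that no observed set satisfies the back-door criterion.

desc(N)\{N}={E,K,M}; candidates ⊆ {J,X}.
N↔K: latent back-door arc(s) into N.
size 0: {}; under {} N still reaches {E,J,K,X} ∋ K.
size 1: {J}, {X}; under {J} N still reaches {E,K,X} ∋ K.
size 2: {J,X}; under {J,X} N still reaches {E,K} ∋ K.
N↔K cannot be blocked by any observed set — no back-door set.

N→K: no observed back-door set.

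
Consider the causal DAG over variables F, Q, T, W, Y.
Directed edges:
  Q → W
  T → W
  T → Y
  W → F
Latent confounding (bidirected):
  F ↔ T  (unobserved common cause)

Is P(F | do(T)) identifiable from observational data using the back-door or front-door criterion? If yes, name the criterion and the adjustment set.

desc(T)\{T}={F,W,Y}; candidates ⊆ {Q}.
T↔F: latent back-door arc(s) into T.
size 0: {}; under {} T still reaches {F} ∋ F.
size 1: {Q}; under {Q} T still reaches {F} ∋ F.
T↔F cannot be blocked by any observed set — no back-door set.
{W}: (i) intercepts every directed T→F path; (ii) no back-door T→{W}; (iii) {T} blocks every back-door {W}→F. Front-door holds.
P(F|do(T)) = Σ_{W} P(W|T) Σ_{T'} P(F|W,T')P(T').

P(F|do(T)): frontdoor, adjust for {W}.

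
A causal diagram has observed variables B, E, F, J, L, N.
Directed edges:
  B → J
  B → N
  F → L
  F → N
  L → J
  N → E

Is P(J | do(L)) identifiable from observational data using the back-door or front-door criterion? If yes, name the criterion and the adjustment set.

desc(L)\{L}={J}; candidates ⊆ {B,E,F,N}.
∅: L⊥J given ∅ in G with L→· removed — back-door holds.
P(J|do(L)) = P(J|L) — no adjustment needed.

P(J|do(L)): backdoor, adjust for ∅.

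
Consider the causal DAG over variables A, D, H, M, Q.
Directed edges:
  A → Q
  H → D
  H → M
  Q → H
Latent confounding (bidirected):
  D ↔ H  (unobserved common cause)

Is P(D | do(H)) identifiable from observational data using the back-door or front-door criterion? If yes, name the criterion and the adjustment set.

desc(H)\{H}={D,M}; candidates ⊆ {A,Q}.
H↔D: latent back-door arc(s) into H.
size 0: {}; under {} H still reaches {A,D,Q} ∋ D.
size 1: {A}, {Q}; under {A} H still reaches {D,Q} ∋ D.
size 2: {A,Q}; under {A,Q} H still reaches {D} ∋ D.
H↔D cannot be blocked by any observed set — no back-door set.
No mediator lies on a directed H→…→D path.
Neither criterion identifies P(D|do(H)) in this graph.

P(D|do(H)): not identifiable (no BD/FD set).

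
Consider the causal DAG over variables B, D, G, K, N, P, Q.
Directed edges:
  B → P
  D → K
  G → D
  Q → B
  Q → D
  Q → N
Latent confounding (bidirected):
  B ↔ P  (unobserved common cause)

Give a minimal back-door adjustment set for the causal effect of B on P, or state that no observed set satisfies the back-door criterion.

desc(B)\{B}={P}; candidates ⊆ {D,G,K,N,Q}.
B↔P: latent back-door arc(s) into B.
size 0: {}; under {} B still reaches {D,K,N,P,Q} ∋ P.
size 1: {D}, {G}, {K} …(+2); under {D} B still reaches {G,N,P,Q} ∋ P.
size 2: {D,G}, {D,K}, {D,N} …(+7); under {D,G} B still reaches {N,P,Q} ∋ P.
B↔P cannot be blocked by any observed set — no back-door set.

B→P: no observed back-door set.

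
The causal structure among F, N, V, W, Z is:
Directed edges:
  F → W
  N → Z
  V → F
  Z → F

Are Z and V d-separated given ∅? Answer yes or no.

Bayes-Ball from Z | ∅ reaches {F,N,W}.
V ∉ reach(Z|∅) ⇒ Z ⊥ V | ∅.

Yes — Z ⊥ V | ∅.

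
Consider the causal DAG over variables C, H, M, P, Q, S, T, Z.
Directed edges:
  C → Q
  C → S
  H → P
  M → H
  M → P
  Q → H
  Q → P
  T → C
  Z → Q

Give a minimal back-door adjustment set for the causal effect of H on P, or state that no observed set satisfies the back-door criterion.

desc(H)\{H}={P}; candidates ⊆ {C,M,Q,S,T,Z}.
size 0: {}; under {} H still reaches {C,M,P,Q,S,T,Z} ∋ P.
size 1: {C}, {M}, {Q} …(+3); under {C} H still reaches {M,P,Q,Z} ∋ P.
{M,Q}: H⊥P given {M,Q} in G with H→· removed — back-door holds.

H→P: minimal back-door set {M, Q}.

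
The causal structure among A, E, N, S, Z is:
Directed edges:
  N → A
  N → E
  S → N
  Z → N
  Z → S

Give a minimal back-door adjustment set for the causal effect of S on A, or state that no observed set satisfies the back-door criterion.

desc(S)\{S}={A,E,N}; candidates ⊆ {Z}.
size 0: {}; under {} S still reaches {A,E,N,Z} ∋ A.
{Z}: S⊥A given {Z} in G with S→· removed — back-door holds.

S→A: minimal back-door set {Z}.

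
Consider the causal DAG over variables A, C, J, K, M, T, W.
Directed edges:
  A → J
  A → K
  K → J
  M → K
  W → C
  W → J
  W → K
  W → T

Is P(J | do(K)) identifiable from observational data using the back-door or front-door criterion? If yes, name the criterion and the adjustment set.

P(J|do(K)): backdoor, adjust for {A, W}.

desc(K)\{K}={J}; candidates ⊆ {A,C,M,T,W}.
size 0: {}; under {} K still reaches {A,C,J,M,T,W} ∋ J.
size 1: {A}, {C}, {M} …(+2); under {A} K still reaches {C,J,M,T,W} ∋ J.
{A,W}: K⊥J given {A,W} in G with K→· removed — back-door holds.
P(J|do(K)) = Σ_{A,W} P(J|K,A,W)·P(A,W).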